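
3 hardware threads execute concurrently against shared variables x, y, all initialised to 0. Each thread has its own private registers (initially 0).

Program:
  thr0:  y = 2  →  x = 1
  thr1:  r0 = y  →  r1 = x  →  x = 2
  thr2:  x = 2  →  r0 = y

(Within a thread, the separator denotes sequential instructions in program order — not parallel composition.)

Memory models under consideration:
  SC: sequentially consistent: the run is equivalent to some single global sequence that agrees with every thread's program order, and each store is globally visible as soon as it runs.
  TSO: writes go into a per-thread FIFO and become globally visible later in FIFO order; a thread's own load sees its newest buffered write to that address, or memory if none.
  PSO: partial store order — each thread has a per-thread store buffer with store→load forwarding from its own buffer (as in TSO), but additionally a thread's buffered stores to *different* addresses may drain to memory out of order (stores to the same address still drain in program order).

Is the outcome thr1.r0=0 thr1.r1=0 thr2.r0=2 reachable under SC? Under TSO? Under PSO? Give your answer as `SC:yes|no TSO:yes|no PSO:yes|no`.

outcome vector order: (thr1.r0,thr1.r1,thr2.r0)
under SC → <0 0 0>, <0 0 2>, <0 1 0>, <0 1 2>, <0 2 0>, <0 2 2>, <2 0 2>, <2 1 0>, <2 1 2>, <2 2 0>, <2 2 2>
under TSO → <0 0 0>, <0 0 2>, <0 1 0>, <0 1 2>, <0 2 0>, <0 2 2>, <2 0 0>, <2 0 2>, <2 1 0>, <2 1 2>, <2 2 0>, <2 2 2>
under PSO → <0 0 0>, <0 0 2>, <0 1 0>, <0 1 2>, <0 2 0>, <0 2 2>, <2 0 0>, <2 0 2>, <2 1 0>, <2 1 2>, <2 2 0>, <2 2 2>
target <0 0 2> ∈ {SC,TSO,PSO}

SC:yes TSO:yes PSO:yes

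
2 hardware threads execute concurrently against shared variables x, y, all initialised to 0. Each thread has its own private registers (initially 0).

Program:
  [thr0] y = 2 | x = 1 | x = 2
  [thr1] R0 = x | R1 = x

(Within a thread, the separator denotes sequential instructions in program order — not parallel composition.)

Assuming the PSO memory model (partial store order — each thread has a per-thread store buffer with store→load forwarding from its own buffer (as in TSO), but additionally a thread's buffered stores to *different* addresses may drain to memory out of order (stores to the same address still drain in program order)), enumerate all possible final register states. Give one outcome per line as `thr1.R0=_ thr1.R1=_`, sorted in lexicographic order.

thr1.R0=0 thr1.R1=0
thr1.R0=0 thr1.R1=1
thr1.R0=0 thr1.R1=2
thr1.R0=1 thr1.R1=1
thr1.R0=1 thr1.R1=2
thr1.R0=2 thr1.R1=2

outcome vector order: (thr1.R0,thr1.R1)
|PSO outcomes| = 6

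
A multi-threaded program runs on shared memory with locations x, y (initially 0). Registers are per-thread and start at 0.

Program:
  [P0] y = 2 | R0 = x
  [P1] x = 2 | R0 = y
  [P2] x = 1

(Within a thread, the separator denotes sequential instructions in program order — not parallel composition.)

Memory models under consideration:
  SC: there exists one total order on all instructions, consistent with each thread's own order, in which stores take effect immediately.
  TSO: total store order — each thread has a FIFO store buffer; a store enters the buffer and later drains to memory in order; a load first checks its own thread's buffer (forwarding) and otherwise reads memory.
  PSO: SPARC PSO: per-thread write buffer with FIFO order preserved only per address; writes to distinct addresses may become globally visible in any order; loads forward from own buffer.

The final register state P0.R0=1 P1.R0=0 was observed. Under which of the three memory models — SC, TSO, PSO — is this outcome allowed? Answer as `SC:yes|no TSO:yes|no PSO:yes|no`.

outcome vector order: (P0.R0,P1.R0)
SC (5): <0 2> <1 0> <1 2> <2 0> <2 2>
TSO (6): <0 0> <0 2> <1 0> <1 2> <2 0> <2 2>
PSO (6): <0 0> <0 2> <1 0> <1 2> <2 0> <2 2>
target <1 0> ∈ {SC,TSO,PSO}

SC:yes TSO:yes PSO:yes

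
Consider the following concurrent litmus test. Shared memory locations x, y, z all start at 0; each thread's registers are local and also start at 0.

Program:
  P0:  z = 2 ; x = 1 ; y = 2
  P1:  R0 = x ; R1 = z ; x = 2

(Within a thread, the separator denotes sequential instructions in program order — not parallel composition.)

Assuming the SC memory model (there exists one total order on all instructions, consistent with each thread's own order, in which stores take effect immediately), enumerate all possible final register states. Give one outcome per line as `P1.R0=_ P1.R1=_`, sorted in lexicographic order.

P1.R0=0 P1.R1=0
P1.R0=0 P1.R1=2
P1.R0=1 P1.R1=2

outcome vector order: (P1.R0,P1.R1)
|SC outcomes| = 3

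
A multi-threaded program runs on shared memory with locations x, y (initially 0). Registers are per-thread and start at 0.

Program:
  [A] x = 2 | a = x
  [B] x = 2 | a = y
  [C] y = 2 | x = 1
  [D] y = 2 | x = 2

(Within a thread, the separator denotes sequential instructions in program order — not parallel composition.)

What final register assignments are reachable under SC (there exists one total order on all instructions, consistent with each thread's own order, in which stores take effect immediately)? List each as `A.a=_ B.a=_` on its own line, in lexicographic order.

A.a=1 B.a=0
A.a=1 B.a=2
A.a=2 B.a=0
A.a=2 B.a=2

outcome vector order: (A.a,B.a)
|SC outcomes| = 4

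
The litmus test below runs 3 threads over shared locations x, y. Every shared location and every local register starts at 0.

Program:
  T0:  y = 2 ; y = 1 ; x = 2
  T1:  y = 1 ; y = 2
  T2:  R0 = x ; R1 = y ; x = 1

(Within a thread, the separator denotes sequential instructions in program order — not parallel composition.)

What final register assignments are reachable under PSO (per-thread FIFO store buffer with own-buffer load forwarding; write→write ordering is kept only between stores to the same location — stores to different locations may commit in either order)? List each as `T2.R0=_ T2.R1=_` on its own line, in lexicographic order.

T2.R0=0 T2.R1=0
T2.R0=0 T2.R1=1
T2.R0=0 T2.R1=2
T2.R0=2 T2.R1=0
T2.R0=2 T2.R1=1
T2.R0=2 T2.R1=2

outcome vector order: (T2.R0,T2.R1)
|PSO outcomes| = 6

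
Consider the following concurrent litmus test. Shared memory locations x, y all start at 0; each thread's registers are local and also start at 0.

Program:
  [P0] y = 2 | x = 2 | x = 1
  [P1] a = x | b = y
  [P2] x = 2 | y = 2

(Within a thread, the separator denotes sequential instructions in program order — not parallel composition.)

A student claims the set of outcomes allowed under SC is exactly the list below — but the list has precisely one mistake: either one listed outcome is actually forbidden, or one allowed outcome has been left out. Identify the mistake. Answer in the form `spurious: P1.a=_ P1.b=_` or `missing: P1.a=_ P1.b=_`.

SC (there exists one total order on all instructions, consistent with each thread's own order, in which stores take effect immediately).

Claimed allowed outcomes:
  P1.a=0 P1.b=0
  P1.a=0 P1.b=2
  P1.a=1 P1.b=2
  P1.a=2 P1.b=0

outcome vector order: (P1.a,P1.b)
under SC → (0,0); (0,2); (1,2); (2,0); (2,2)
SC∖claimed = {(2,2)}

missing: P1.a=2 P1.b=2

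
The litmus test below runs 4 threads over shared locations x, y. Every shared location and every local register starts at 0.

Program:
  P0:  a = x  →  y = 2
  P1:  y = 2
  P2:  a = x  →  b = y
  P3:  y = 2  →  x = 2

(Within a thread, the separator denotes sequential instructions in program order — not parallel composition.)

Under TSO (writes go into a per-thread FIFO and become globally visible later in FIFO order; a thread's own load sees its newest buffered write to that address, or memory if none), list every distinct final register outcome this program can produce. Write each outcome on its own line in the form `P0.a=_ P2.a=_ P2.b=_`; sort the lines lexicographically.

P0.a=0 P2.a=0 P2.b=0
P0.a=0 P2.a=0 P2.b=2
P0.a=0 P2.a=2 P2.b=2
P0.a=2 P2.a=0 P2.b=0
P0.a=2 P2.a=0 P2.b=2
P0.a=2 P2.a=2 P2.b=2

outcome vector order: (P0.a,P2.a,P2.b)
|TSO outcomes| = 6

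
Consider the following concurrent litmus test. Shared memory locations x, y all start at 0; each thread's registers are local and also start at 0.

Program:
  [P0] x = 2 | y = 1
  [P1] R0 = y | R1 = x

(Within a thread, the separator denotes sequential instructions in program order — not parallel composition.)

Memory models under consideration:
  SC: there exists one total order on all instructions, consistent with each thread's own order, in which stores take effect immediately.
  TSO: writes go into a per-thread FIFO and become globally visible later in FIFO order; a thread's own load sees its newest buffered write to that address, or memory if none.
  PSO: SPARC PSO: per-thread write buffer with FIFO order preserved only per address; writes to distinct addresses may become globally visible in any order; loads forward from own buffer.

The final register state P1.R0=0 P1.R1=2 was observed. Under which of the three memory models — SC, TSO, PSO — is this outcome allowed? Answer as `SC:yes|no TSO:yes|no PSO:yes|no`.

outcome vector order: (P1.R0,P1.R1)
SC: 3 outcomes — {<0 0> <0 2> <1 2>}
TSO: 3 outcomes — {<0 0> <0 2> <1 2>}
PSO: 4 outcomes — {<0 0> <0 2> <1 0> <1 2>}
target <0 2> ∈ {SC,TSO,PSO}

SC:yes TSO:yes PSO:yes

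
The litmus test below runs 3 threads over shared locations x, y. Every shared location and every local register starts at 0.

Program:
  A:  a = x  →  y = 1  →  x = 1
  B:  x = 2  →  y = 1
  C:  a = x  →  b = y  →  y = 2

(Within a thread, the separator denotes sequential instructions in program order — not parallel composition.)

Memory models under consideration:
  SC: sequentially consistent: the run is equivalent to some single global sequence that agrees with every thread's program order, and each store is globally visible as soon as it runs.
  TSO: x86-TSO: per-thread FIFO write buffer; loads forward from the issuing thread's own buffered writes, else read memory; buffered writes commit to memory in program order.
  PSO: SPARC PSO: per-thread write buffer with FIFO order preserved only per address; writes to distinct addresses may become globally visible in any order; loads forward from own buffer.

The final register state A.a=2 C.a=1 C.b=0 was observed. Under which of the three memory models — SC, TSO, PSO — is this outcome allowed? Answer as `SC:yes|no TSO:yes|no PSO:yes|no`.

outcome vector order: (A.a,C.a,C.b)
under SC → (0,0,0); (0,0,1); (0,1,1); (0,2,0); (0,2,1); (2,0,0); (2,0,1); (2,1,1); (2,2,0); (2,2,1)
under TSO → (0,0,0); (0,0,1); (0,1,1); (0,2,0); (0,2,1); (2,0,0); (2,0,1); (2,1,1); (2,2,0); (2,2,1)
under PSO → (0,0,0); (0,0,1); (0,1,0); (0,1,1); (0,2,0); (0,2,1); (2,0,0); (2,0,1); (2,1,0); (2,1,1); (2,2,0); (2,2,1)
target (2,1,0) ∈ {PSO}

SC:no TSO:no PSO:yes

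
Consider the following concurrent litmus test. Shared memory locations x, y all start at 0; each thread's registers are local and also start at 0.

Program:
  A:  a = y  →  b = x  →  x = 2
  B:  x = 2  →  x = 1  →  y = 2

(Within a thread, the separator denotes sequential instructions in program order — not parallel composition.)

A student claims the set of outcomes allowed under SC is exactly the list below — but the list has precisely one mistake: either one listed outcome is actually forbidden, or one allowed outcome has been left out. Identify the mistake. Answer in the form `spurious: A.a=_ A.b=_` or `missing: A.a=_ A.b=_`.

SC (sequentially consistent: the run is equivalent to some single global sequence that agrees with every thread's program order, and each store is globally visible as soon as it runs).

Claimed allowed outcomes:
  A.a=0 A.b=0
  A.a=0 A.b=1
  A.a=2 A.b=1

missing: A.a=0 A.b=2

outcome vector order: (A.a,A.b)
[SC] allowed = {0/0; 0/1; 0/2; 2/1}
SC∖claimed = {0/2}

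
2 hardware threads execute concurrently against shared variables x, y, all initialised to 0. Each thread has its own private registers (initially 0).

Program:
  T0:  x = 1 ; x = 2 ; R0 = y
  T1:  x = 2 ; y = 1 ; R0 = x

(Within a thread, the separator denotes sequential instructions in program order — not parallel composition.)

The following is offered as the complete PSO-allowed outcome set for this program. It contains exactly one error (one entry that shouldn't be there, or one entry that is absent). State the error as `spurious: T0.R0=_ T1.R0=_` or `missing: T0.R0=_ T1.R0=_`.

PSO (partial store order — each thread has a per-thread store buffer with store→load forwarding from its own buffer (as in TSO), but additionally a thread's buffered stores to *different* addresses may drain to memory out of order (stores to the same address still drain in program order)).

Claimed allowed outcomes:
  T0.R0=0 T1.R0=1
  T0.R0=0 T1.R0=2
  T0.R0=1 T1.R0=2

outcome vector order: (T0.R0,T1.R0)
[PSO] allowed = {01 02 11 12}
PSO∖claimed = {11}

missing: T0.R0=1 T1.R0=1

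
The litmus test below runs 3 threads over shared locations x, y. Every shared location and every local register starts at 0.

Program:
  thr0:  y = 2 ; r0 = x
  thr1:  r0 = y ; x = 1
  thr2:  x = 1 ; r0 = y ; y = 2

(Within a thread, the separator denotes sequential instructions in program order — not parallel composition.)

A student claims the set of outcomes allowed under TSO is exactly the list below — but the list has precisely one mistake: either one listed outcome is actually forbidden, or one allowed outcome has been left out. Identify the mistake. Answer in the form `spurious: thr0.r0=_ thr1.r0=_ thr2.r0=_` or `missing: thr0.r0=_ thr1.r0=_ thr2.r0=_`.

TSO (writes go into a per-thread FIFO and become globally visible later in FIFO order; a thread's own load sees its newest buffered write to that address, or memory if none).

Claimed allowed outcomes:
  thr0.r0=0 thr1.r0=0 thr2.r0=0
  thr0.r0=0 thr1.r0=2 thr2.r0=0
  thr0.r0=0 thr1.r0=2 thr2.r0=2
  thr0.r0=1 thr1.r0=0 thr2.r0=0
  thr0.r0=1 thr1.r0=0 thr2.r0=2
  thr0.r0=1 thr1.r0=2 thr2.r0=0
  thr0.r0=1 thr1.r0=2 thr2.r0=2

outcome vector order: (thr0.r0,thr1.r0,thr2.r0)
under TSO → (0,0,0); (0,0,2); (0,2,0); (0,2,2); (1,0,0); (1,0,2); (1,2,0); (1,2,2)
TSO∖claimed = {(0,0,2)}

missing: thr0.r0=0 thr1.r0=0 thr2.r0=2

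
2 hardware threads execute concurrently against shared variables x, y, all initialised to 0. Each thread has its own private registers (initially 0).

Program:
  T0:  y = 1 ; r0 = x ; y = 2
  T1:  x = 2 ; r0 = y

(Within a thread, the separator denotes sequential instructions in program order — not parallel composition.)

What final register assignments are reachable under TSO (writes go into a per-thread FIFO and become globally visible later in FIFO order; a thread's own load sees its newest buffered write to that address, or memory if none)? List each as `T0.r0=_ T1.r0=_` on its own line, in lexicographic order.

outcome vector order: (T0.r0,T1.r0)
|TSO outcomes| = 6

T0.r0=0 T1.r0=0
T0.r0=0 T1.r0=1
T0.r0=0 T1.r0=2
T0.r0=2 T1.r0=0
T0.r0=2 T1.r0=1
T0.r0=2 T1.r0=2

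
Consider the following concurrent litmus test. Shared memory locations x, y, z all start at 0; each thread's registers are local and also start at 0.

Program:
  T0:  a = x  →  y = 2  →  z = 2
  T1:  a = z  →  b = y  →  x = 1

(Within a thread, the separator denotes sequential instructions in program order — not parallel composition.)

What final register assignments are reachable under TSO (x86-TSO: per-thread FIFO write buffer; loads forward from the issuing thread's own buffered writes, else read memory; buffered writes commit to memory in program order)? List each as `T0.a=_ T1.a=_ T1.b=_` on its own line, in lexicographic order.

outcome vector order: (T0.a,T1.a,T1.b)
|TSO outcomes| = 4

T0.a=0 T1.a=0 T1.b=0
T0.a=0 T1.a=0 T1.b=2
T0.a=0 T1.a=2 T1.b=2
T0.a=1 T1.a=0 T1.b=0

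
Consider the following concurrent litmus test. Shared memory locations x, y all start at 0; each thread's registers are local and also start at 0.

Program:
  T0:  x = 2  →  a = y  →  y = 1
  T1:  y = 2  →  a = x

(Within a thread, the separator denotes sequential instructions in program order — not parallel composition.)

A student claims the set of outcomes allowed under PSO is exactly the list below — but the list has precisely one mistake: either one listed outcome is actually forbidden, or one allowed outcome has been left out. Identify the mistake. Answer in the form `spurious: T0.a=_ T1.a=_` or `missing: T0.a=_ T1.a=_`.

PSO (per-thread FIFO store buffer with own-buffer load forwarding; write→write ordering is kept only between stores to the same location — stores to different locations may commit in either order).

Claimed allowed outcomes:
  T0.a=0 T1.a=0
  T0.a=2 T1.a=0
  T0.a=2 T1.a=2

missing: T0.a=0 T1.a=2

outcome vector order: (T0.a,T1.a)
under PSO → 0/0 0/2 2/0 2/2
PSO∖claimed = {0/2}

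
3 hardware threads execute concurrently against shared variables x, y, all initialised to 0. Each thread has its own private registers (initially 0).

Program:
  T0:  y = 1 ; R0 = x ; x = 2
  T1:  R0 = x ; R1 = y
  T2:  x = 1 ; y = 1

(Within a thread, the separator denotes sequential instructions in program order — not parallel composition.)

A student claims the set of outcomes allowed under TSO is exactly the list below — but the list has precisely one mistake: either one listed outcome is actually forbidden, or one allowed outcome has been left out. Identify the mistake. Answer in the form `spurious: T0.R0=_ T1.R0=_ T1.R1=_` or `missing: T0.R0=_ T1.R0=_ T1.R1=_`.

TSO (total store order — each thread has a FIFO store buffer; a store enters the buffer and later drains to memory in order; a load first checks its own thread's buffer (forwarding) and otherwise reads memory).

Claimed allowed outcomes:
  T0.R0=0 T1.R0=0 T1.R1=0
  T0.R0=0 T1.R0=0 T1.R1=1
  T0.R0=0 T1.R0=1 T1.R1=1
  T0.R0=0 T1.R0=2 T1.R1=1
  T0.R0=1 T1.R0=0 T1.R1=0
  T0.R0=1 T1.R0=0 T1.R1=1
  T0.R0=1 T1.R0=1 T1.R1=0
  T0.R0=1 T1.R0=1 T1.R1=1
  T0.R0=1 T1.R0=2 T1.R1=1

outcome vector order: (T0.R0,T1.R0,T1.R1)
TSO: 10 outcomes — {0/0/0, 0/0/1, 0/1/0, 0/1/1, 0/2/1, 1/0/0, 1/0/1, 1/1/0, 1/1/1, 1/2/1}
TSO∖claimed = {0/1/0}

missing: T0.R0=0 T1.R0=1 T1.R1=0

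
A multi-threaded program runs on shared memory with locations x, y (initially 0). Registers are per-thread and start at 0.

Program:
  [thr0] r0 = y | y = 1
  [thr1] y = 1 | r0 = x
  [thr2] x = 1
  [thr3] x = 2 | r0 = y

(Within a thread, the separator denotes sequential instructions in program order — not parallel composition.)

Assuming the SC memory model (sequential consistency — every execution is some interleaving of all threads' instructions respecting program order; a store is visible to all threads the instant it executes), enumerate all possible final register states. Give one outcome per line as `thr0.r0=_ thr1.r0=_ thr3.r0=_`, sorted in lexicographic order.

outcome vector order: (thr0.r0,thr1.r0,thr3.r0)
|SC outcomes| = 10

thr0.r0=0 thr1.r0=0 thr3.r0=1
thr0.r0=0 thr1.r0=1 thr3.r0=0
thr0.r0=0 thr1.r0=1 thr3.r0=1
thr0.r0=0 thr1.r0=2 thr3.r0=0
thr0.r0=0 thr1.r0=2 thr3.r0=1
thr0.r0=1 thr1.r0=0 thr3.r0=1
thr0.r0=1 thr1.r0=1 thr3.r0=0
thr0.r0=1 thr1.r0=1 thr3.r0=1
thr0.r0=1 thr1.r0=2 thr3.r0=0
thr0.r0=1 thr1.r0=2 thr3.r0=1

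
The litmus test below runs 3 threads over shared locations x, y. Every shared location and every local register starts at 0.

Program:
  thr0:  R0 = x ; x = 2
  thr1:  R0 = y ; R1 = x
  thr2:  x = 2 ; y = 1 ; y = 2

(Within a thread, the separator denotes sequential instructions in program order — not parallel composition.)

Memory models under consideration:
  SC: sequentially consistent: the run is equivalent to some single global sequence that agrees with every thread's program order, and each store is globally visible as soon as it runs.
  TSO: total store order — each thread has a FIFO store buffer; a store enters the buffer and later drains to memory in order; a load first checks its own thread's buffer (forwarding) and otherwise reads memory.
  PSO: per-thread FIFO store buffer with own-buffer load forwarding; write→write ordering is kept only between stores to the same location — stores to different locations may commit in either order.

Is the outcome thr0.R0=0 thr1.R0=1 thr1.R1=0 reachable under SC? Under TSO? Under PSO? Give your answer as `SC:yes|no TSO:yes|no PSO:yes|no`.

outcome vector order: (thr0.R0,thr1.R0,thr1.R1)
[SC] allowed = {(0,0,0) (0,0,2) (0,1,2) (0,2,2) (2,0,0) (2,0,2) (2,1,2) (2,2,2)}
[TSO] allowed = {(0,0,0) (0,0,2) (0,1,2) (0,2,2) (2,0,0) (2,0,2) (2,1,2) (2,2,2)}
[PSO] allowed = {(0,0,0) (0,0,2) (0,1,0) (0,1,2) (0,2,0) (0,2,2) (2,0,0) (2,0,2) (2,1,0) (2,1,2) (2,2,0) (2,2,2)}
target (0,1,0) ∈ {PSO}

SC:no TSO:no PSO:yes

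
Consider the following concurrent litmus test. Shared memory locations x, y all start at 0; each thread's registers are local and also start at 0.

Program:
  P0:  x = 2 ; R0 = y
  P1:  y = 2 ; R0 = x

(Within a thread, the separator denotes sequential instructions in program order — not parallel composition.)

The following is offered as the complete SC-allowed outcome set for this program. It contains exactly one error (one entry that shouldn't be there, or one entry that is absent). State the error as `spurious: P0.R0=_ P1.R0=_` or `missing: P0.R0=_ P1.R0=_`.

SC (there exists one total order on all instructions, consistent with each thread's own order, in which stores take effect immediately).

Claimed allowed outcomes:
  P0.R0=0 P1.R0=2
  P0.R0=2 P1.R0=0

outcome vector order: (P0.R0,P1.R0)
SC: 3 outcomes — {(0,2); (2,0); (2,2)}
SC∖claimed = {(2,2)}

missing: P0.R0=2 P1.R0=2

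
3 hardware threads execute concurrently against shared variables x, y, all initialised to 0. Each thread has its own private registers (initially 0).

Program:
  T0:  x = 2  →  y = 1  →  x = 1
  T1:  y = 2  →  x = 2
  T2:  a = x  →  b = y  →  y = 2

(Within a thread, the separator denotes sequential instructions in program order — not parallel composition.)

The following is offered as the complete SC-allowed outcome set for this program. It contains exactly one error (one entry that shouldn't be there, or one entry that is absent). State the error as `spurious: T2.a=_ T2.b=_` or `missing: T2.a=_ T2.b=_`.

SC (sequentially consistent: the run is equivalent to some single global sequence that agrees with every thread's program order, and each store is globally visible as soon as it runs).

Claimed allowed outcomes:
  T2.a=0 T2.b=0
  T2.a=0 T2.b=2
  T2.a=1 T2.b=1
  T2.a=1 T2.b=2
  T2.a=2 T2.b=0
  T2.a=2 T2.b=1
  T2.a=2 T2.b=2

outcome vector order: (T2.a,T2.b)
under SC → 00 01 02 11 12 20 21 22
SC∖claimed = {01}

missing: T2.a=0 T2.b=1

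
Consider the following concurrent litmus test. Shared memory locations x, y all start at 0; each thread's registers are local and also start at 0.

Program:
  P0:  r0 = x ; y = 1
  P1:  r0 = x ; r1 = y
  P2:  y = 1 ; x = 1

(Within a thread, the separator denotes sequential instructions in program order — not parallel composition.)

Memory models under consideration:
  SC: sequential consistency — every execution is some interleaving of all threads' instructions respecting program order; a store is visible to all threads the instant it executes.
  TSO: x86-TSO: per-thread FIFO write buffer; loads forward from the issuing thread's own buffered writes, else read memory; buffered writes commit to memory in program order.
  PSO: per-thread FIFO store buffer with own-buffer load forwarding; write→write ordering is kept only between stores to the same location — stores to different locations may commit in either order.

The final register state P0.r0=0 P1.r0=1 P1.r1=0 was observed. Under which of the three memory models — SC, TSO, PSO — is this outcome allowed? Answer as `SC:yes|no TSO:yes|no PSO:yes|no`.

SC:no TSO:no PSO:yes

outcome vector order: (P0.r0,P1.r0,P1.r1)
under SC → (0,0,0); (0,0,1); (0,1,1); (1,0,0); (1,0,1); (1,1,1)
under TSO → (0,0,0); (0,0,1); (0,1,1); (1,0,0); (1,0,1); (1,1,1)
under PSO → (0,0,0); (0,0,1); (0,1,0); (0,1,1); (1,0,0); (1,0,1); (1,1,0); (1,1,1)
target (0,1,0) ∈ {PSO}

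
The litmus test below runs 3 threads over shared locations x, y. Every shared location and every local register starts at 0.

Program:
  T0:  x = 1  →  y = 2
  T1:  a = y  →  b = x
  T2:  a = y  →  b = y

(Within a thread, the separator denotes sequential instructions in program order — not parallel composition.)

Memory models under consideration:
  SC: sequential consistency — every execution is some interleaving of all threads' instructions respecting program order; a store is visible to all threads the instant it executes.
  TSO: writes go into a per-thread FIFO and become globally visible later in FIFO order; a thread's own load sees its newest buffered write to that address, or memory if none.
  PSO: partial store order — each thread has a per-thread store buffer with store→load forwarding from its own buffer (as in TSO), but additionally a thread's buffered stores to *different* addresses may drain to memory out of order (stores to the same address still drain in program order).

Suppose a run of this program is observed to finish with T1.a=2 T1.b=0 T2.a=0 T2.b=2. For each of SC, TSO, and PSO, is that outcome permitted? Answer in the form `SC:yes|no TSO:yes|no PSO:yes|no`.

outcome vector order: (T1.a,T1.b,T2.a,T2.b)
SC: 9 outcomes — {0/0/0/0; 0/0/0/2; 0/0/2/2; 0/1/0/0; 0/1/0/2; 0/1/2/2; 2/1/0/0; 2/1/0/2; 2/1/2/2}
TSO: 9 outcomes — {0/0/0/0; 0/0/0/2; 0/0/2/2; 0/1/0/0; 0/1/0/2; 0/1/2/2; 2/1/0/0; 2/1/0/2; 2/1/2/2}
PSO: 12 outcomes — {0/0/0/0; 0/0/0/2; 0/0/2/2; 0/1/0/0; 0/1/0/2; 0/1/2/2; 2/0/0/0; 2/0/0/2; 2/0/2/2; 2/1/0/0; 2/1/0/2; 2/1/2/2}
target 2/0/0/2 ∈ {PSO}

SC:no TSO:no PSO:yes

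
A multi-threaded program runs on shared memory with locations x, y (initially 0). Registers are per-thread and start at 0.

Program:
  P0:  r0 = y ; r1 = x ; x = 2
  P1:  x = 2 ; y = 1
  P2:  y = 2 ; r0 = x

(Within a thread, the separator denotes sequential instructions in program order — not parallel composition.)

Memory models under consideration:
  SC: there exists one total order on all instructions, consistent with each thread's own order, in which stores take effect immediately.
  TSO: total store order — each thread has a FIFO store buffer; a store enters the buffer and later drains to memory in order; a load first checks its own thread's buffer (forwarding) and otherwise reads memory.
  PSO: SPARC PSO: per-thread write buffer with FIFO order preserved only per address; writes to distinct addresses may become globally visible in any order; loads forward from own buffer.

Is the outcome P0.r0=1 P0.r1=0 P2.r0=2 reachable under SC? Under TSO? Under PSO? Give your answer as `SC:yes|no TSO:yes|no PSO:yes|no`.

outcome vector order: (P0.r0,P0.r1,P2.r0)
SC (10): 0/0/0 0/0/2 0/2/0 0/2/2 1/2/0 1/2/2 2/0/0 2/0/2 2/2/0 2/2/2
TSO (10): 0/0/0 0/0/2 0/2/0 0/2/2 1/2/0 1/2/2 2/0/0 2/0/2 2/2/0 2/2/2
PSO (12): 0/0/0 0/0/2 0/2/0 0/2/2 1/0/0 1/0/2 1/2/0 1/2/2 2/0/0 2/0/2 2/2/0 2/2/2
target 1/0/2 ∈ {PSO}

SC:no TSO:no PSO:yes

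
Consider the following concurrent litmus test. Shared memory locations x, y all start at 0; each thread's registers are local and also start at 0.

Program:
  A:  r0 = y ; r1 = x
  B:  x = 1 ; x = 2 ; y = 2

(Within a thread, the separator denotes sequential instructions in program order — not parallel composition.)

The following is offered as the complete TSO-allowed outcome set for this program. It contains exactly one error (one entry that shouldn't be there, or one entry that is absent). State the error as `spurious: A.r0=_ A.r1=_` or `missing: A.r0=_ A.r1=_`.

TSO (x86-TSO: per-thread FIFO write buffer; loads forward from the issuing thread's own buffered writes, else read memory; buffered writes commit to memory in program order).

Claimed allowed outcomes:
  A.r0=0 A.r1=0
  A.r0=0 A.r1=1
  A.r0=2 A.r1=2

outcome vector order: (A.r0,A.r1)
TSO: 4 outcomes — {00, 01, 02, 22}
TSO∖claimed = {02}

missing: A.r0=0 A.r1=2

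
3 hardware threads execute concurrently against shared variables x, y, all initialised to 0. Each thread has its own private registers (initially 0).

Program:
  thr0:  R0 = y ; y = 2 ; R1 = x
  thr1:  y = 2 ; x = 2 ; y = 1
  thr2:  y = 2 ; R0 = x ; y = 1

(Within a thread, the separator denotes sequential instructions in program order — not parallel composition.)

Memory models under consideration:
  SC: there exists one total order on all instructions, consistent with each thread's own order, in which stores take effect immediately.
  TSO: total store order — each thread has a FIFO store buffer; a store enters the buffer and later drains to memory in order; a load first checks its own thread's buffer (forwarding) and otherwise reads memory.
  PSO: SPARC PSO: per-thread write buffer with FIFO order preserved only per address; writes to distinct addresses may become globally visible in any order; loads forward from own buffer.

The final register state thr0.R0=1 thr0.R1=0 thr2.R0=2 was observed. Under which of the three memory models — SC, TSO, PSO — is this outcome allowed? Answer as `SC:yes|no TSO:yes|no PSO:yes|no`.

outcome vector order: (thr0.R0,thr0.R1,thr2.R0)
SC (11): 0/0/0 0/0/2 0/2/0 0/2/2 1/0/0 1/2/0 1/2/2 2/0/0 2/0/2 2/2/0 2/2/2
TSO (11): 0/0/0 0/0/2 0/2/0 0/2/2 1/0/0 1/2/0 1/2/2 2/0/0 2/0/2 2/2/0 2/2/2
PSO (12): 0/0/0 0/0/2 0/2/0 0/2/2 1/0/0 1/0/2 1/2/0 1/2/2 2/0/0 2/0/2 2/2/0 2/2/2
target 1/0/2 ∈ {PSO}

SC:no TSO:no PSO:yes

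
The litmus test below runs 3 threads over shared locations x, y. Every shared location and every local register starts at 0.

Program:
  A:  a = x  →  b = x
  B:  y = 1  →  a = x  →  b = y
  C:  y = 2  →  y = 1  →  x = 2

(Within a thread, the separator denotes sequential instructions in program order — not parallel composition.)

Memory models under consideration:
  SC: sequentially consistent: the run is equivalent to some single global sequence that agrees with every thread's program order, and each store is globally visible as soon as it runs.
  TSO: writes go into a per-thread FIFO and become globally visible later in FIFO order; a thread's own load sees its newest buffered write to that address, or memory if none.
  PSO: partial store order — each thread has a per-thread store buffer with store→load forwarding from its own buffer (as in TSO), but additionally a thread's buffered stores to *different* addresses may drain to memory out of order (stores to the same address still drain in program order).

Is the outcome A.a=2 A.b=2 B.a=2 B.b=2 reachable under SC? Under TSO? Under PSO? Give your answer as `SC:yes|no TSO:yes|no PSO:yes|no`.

SC:no TSO:no PSO:yes

outcome vector order: (A.a,A.b,B.a,B.b)
SC: 9 outcomes — {(0,0,0,1) (0,0,0,2) (0,0,2,1) (0,2,0,1) (0,2,0,2) (0,2,2,1) (2,2,0,1) (2,2,0,2) (2,2,2,1)}
TSO: 9 outcomes — {(0,0,0,1) (0,0,0,2) (0,0,2,1) (0,2,0,1) (0,2,0,2) (0,2,2,1) (2,2,0,1) (2,2,0,2) (2,2,2,1)}
PSO: 12 outcomes — {(0,0,0,1) (0,0,0,2) (0,0,2,1) (0,0,2,2) (0,2,0,1) (0,2,0,2) (0,2,2,1) (0,2,2,2) (2,2,0,1) (2,2,0,2) (2,2,2,1) (2,2,2,2)}
target (2,2,2,2) ∈ {PSO}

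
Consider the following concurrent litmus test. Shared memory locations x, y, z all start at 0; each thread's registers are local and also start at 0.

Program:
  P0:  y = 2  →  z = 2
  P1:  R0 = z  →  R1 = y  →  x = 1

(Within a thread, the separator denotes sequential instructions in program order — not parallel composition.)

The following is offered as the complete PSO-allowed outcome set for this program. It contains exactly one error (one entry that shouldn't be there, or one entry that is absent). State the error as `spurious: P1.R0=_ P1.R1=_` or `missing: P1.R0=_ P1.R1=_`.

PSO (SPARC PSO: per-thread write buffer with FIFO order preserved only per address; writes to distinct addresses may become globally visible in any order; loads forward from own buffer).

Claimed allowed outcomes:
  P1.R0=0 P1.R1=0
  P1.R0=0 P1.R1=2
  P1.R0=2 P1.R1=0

missing: P1.R0=2 P1.R1=2

outcome vector order: (P1.R0,P1.R1)
PSO (4): 00; 02; 20; 22
PSO∖claimed = {22}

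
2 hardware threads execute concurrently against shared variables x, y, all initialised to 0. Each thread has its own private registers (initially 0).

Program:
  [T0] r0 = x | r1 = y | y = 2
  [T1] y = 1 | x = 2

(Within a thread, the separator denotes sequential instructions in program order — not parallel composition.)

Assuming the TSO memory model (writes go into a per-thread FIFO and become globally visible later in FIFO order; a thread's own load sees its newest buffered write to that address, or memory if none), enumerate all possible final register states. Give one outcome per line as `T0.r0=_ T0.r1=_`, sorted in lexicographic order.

T0.r0=0 T0.r1=0
T0.r0=0 T0.r1=1
T0.r0=2 T0.r1=1

outcome vector order: (T0.r0,T0.r1)
|TSO outcomes| = 3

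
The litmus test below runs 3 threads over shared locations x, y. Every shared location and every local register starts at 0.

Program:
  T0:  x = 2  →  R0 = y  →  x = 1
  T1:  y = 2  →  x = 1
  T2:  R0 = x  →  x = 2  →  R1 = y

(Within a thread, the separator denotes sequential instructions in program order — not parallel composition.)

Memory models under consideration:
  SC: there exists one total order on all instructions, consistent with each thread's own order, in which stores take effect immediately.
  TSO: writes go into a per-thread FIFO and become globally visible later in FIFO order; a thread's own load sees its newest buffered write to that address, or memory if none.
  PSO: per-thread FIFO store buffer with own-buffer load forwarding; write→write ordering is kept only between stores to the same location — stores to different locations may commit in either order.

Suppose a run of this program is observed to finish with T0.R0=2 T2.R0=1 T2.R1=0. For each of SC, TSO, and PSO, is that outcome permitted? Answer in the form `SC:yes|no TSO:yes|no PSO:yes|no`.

outcome vector order: (T0.R0,T2.R0,T2.R1)
SC (11): (0,0,0); (0,0,2); (0,1,0); (0,1,2); (0,2,0); (0,2,2); (2,0,0); (2,0,2); (2,1,2); (2,2,0); (2,2,2)
TSO (11): (0,0,0); (0,0,2); (0,1,0); (0,1,2); (0,2,0); (0,2,2); (2,0,0); (2,0,2); (2,1,2); (2,2,0); (2,2,2)
PSO (12): (0,0,0); (0,0,2); (0,1,0); (0,1,2); (0,2,0); (0,2,2); (2,0,0); (2,0,2); (2,1,0); (2,1,2); (2,2,0); (2,2,2)
target (2,1,0) ∈ {PSO}

SC:no TSO:no PSO:yes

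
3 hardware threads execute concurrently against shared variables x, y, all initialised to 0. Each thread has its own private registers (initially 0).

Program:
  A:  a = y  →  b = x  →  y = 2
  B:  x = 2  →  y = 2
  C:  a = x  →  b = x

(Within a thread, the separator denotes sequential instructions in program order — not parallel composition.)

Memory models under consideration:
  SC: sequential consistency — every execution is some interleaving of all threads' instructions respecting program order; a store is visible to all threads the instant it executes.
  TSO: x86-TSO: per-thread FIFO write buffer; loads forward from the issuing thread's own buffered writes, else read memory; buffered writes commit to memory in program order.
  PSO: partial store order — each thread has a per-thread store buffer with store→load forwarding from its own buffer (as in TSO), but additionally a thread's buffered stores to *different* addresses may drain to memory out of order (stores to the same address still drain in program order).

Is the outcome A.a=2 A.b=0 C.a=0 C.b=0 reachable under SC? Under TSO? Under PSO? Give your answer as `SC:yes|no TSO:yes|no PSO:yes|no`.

outcome vector order: (A.a,A.b,C.a,C.b)
SC: 9 outcomes — {0/0/0/0, 0/0/0/2, 0/0/2/2, 0/2/0/0, 0/2/0/2, 0/2/2/2, 2/2/0/0, 2/2/0/2, 2/2/2/2}
TSO: 9 outcomes — {0/0/0/0, 0/0/0/2, 0/0/2/2, 0/2/0/0, 0/2/0/2, 0/2/2/2, 2/2/0/0, 2/2/0/2, 2/2/2/2}
PSO: 12 outcomes — {0/0/0/0, 0/0/0/2, 0/0/2/2, 0/2/0/0, 0/2/0/2, 0/2/2/2, 2/0/0/0, 2/0/0/2, 2/0/2/2, 2/2/0/0, 2/2/0/2, 2/2/2/2}
target 2/0/0/0 ∈ {PSO}

SC:no TSO:no PSO:yes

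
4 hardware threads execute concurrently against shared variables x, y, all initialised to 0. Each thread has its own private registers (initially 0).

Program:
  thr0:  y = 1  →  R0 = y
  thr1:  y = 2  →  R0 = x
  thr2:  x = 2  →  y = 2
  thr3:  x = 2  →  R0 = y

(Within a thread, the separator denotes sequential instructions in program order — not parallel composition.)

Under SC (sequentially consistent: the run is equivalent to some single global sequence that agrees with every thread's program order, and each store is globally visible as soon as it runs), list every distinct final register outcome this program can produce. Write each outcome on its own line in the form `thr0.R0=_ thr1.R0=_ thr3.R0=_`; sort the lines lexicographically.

thr0.R0=1 thr1.R0=0 thr3.R0=1
thr0.R0=1 thr1.R0=0 thr3.R0=2
thr0.R0=1 thr1.R0=2 thr3.R0=0
thr0.R0=1 thr1.R0=2 thr3.R0=1
thr0.R0=1 thr1.R0=2 thr3.R0=2
thr0.R0=2 thr1.R0=0 thr3.R0=1
thr0.R0=2 thr1.R0=0 thr3.R0=2
thr0.R0=2 thr1.R0=2 thr3.R0=0
thr0.R0=2 thr1.R0=2 thr3.R0=1
thr0.R0=2 thr1.R0=2 thr3.R0=2

outcome vector order: (thr0.R0,thr1.R0,thr3.R0)
|SC outcomes| = 10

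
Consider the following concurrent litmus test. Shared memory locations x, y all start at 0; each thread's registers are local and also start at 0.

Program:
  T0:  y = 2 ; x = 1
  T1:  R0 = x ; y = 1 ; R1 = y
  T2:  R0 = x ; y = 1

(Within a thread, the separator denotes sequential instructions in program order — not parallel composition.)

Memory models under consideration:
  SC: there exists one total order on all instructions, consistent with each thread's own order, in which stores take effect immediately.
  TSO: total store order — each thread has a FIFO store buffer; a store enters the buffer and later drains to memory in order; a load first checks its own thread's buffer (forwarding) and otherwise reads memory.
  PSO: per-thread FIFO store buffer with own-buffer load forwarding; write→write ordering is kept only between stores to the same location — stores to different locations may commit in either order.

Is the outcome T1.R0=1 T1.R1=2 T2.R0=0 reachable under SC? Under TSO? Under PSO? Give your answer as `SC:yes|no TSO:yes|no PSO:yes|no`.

outcome vector order: (T1.R0,T1.R1,T2.R0)
SC (6): 0/1/0, 0/1/1, 0/2/0, 0/2/1, 1/1/0, 1/1/1
TSO (6): 0/1/0, 0/1/1, 0/2/0, 0/2/1, 1/1/0, 1/1/1
PSO (8): 0/1/0, 0/1/1, 0/2/0, 0/2/1, 1/1/0, 1/1/1, 1/2/0, 1/2/1
target 1/2/0 ∈ {PSO}

SC:no TSO:no PSO:yes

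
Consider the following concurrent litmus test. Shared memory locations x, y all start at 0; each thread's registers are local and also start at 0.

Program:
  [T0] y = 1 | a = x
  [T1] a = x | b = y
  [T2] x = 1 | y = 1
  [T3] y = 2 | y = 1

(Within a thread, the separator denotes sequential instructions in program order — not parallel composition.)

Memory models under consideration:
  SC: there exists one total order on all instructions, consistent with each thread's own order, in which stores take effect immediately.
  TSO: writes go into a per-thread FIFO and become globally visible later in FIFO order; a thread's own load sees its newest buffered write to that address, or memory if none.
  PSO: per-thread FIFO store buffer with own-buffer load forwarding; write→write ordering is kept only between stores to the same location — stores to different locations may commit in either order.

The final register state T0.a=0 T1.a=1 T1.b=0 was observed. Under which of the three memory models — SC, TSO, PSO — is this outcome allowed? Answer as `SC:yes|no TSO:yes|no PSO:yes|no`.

outcome vector order: (T0.a,T1.a,T1.b)
under SC → 0/0/0; 0/0/1; 0/0/2; 0/1/1; 0/1/2; 1/0/0; 1/0/1; 1/0/2; 1/1/0; 1/1/1; 1/1/2
under TSO → 0/0/0; 0/0/1; 0/0/2; 0/1/0; 0/1/1; 0/1/2; 1/0/0; 1/0/1; 1/0/2; 1/1/0; 1/1/1; 1/1/2
under PSO → 0/0/0; 0/0/1; 0/0/2; 0/1/0; 0/1/1; 0/1/2; 1/0/0; 1/0/1; 1/0/2; 1/1/0; 1/1/1; 1/1/2
target 0/1/0 ∈ {TSO,PSO}

SC:no TSO:yes PSO:yes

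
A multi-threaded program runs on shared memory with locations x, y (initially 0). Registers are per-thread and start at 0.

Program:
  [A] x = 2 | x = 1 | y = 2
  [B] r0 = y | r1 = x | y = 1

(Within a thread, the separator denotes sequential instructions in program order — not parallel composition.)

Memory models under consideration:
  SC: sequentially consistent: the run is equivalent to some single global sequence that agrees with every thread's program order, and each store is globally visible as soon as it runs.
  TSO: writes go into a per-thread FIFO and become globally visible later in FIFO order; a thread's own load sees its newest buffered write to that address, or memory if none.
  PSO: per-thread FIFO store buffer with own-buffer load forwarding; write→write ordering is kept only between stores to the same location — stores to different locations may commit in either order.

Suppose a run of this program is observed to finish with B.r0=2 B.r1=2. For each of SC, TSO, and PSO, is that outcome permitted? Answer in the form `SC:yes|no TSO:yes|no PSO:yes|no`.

outcome vector order: (B.r0,B.r1)
SC (4): 00 01 02 21
TSO (4): 00 01 02 21
PSO (6): 00 01 02 20 21 22
target 22 ∈ {PSO}

SC:no TSO:no PSO:yes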